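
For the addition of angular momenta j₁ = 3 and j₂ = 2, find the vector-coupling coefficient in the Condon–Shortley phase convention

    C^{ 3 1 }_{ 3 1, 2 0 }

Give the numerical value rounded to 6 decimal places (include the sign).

-0.387298  (= −√(3/20))

√[7·2!4!2!/9! · 4!2!2!2!4!2!] = √(256/15)
  +(−1)^0/∏(0,2,2,2,2,0)! = 1/16  (running 1/16)
  +(−1)^1/∏(1,1,1,1,3,1)! = -1/6  (running -5/48)
  +(−1)^2/∏(2,0,0,0,4,2)! = 1/96  (running -3/32)
⟨..|..⟩ = √(256/15)·(-3/32) = -0.387298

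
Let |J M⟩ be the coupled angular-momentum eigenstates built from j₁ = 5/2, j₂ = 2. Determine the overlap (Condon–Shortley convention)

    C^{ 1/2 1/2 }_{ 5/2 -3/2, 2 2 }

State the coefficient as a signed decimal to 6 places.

+0.258199

√[2·4!1!0!/6! · 1!4!4!0!1!0!] = √(192/5)
  +(−1)^4/∏(4,0,0,0,1,0)! = 1/24  (running 1/24)
⟨..|..⟩ = √(192/5)·(1/24) = +0.258199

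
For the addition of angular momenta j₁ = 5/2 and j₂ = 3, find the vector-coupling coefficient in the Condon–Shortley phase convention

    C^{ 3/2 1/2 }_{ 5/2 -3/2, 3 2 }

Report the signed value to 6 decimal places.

√[4·4!1!2!/8! · 1!4!5!1!2!1!] = √(192/7)
  +(−1)^3/∏(3,1,1,2,0,0)! = -1/12  (running -1/12)
  +(−1)^4/∏(4,0,0,1,1,1)! = 1/24  (running -1/24)
⟨..|..⟩ = √(192/7)·(-1/24) = -0.218218

-0.218218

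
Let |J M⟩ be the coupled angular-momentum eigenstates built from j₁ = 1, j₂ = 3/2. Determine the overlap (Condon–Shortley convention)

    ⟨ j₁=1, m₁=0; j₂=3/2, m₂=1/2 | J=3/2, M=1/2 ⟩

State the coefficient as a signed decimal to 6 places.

√[4·1!1!2!/5! · 1!1!2!1!2!1!] = √(4/15)
  +(−1)^0/∏(0,1,1,2,0,0)! = 1/2  (running 1/2)
  +(−1)^1/∏(1,0,0,1,1,1)! = -1  (running -1/2)
⟨..|..⟩ = √(4/15)·(-1/2) = -0.258199

−√(1/15) = -0.258199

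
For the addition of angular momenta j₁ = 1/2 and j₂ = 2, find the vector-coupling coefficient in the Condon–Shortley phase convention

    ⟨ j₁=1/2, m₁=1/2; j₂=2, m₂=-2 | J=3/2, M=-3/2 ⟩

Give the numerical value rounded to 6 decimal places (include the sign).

+0.894427

j₁+j₂−J=1  J+j₁−j₂=0  J−j₁+j₂=3  j₁+j₂+J+1=5
(j₁±m₁, j₂±m₂, J±M) = (1,0,0,4,0,3)
P² = 144/5
sum k=0..0:
  [0] +1/6 = 1/6
S = 1/6
C² = P²·S² = 4/5 ; C = +0.894427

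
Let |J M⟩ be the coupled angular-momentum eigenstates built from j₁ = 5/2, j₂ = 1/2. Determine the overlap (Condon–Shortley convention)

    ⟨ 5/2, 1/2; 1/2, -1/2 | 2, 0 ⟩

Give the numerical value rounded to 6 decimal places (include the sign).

triangle: 1!×4!×0!/6! = 24/720
(j±m)!: 3!×2!×0!×1!×2!×2! = 48
prefactor² = (2J+1)×Δ×N² = 8
  k=0: +1/(0!×1!×2!×0!×2!×0!) = 1/4
Σ = 1/4  ⇒  CG² = 8×1/4² = 1/2
CG = +√(1/2) = +0.707107

+√(1/2) = +0.707107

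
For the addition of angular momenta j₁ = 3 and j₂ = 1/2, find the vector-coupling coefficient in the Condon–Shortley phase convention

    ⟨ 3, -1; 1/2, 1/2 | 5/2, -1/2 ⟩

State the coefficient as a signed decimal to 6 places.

-0.755929

j₁+j₂−J=1  J+j₁−j₂=5  J−j₁+j₂=0  j₁+j₂+J+1=7
(j₁±m₁, j₂±m₂, J±M) = (2,4,1,0,2,3)
P² = 576/7
sum k=1..1:
  [1] −1/12 = -1/12
S = -1/12
C² = P²·S² = 4/7 ; C = -0.755929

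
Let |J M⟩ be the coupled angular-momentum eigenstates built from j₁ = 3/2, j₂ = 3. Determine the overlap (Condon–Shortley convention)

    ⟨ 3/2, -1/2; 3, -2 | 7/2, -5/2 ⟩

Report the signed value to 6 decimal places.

√[8·1!2!5!/9! · 1!2!1!5!1!6!] = √(6400/7)
  +(−1)^0/∏(0,1,2,1,0,4)! = 1/48  (running 1/48)
  +(−1)^1/∏(1,0,1,0,1,5)! = -1/120  (running 1/80)
⟨..|..⟩ = √(6400/7)·(1/80) = +0.377964

+0.377964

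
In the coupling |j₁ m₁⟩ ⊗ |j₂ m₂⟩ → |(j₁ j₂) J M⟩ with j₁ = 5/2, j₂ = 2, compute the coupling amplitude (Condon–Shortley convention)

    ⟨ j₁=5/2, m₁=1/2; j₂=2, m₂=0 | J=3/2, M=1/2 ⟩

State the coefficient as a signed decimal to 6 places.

-0.239046  (= −√(2/35))

triangle: 3!×2!×1!/7! = 12/5040
(j±m)!: 3!×2!×2!×2!×2!×1! = 96
prefactor² = (2J+1)×Δ×N² = 32/35
  k=1: −1/(1!×2!×1!×1!×1!×0!) = -1/2
  k=2: +1/(2!×1!×0!×0!×2!×1!) = 1/4
Σ = -1/4  ⇒  CG² = 32/35×(-1/4)² = 2/35
CG = −√(2/35) = -0.239046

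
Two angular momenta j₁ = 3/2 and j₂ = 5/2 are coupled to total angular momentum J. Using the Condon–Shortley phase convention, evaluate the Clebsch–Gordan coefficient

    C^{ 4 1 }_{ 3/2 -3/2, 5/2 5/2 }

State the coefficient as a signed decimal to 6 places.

j₁+j₂−J=0  J+j₁−j₂=3  J−j₁+j₂=5  j₁+j₂+J+1=9
(j₁±m₁, j₂±m₂, J±M) = (0,3,5,0,5,3)
P² = 64800/7
sum k=0..0:
  [0] +1/720 = 1/720
S = 1/720
C² = P²·S² = 1/56 ; C = +0.133631

+√(1/56) = +0.133631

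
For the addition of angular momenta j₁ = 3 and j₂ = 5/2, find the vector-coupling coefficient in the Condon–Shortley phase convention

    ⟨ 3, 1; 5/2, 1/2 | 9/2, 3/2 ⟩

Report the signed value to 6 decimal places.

+√(5/231) = +0.147122

√[10·1!5!4!/11! · 4!2!3!2!6!3!] = √(138240/77)
  +(−1)^0/∏(0,1,2,3,3,1)! = 1/72  (running 1/72)
  +(−1)^1/∏(1,0,1,2,4,2)! = -1/96  (running 1/288)
⟨..|..⟩ = √(138240/77)·(1/288) = +0.147122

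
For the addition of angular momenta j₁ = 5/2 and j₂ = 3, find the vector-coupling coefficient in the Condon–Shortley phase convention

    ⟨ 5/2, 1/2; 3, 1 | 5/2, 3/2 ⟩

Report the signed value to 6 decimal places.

triangle: 3!·2!·3!/9! = 72/362880
(j±m)!: 3!·2!·4!·2!·4!·1! = 13824
prefactor² = (2J+1)·Δ·N² = 576/35
  k=1: −1/(1!·2!·1!·3!·1!·0!) = -1/12
  k=2: +1/(2!·1!·0!·2!·2!·1!) = 1/8
Σ = 1/24  ⇒  CG² = 576/35·1/24² = 1/35
CG = +√(1/35) = +0.169031

+0.169031  (= +√(1/35))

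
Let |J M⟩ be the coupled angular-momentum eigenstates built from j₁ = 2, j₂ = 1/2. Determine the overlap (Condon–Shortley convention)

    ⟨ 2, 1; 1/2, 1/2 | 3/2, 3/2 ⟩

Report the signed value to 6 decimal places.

j₁+j₂−J=1  J+j₁−j₂=3  J−j₁+j₂=0  j₁+j₂+J+1=5
(j₁±m₁, j₂±m₂, J±M) = (3,1,1,0,3,0)
P² = 36/5
sum k=1..1:
  [1] −1/6 = -1/6
S = -1/6
C² = P²·S² = 1/5 ; C = -0.447214

−√(1/5) = -0.447214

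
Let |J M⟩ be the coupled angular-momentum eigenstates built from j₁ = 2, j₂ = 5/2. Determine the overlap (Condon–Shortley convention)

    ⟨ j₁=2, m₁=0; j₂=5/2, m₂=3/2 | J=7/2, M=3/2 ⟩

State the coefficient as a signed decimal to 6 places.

-0.534522

triangle: 1!·3!·4!/9! = 144/362880
(j±m)!: 2!·2!·4!·1!·5!·2! = 23040
prefactor² = (2J+1)·Δ·N² = 512/7
  k=0: +1/(0!·1!·2!·4!·1!·0!) = 1/48
  k=1: −1/(1!·0!·1!·3!·2!·1!) = -1/12
Σ = -1/16  ⇒  CG² = 512/7·(-1/16)² = 2/7
CG = −√(2/7) = -0.534522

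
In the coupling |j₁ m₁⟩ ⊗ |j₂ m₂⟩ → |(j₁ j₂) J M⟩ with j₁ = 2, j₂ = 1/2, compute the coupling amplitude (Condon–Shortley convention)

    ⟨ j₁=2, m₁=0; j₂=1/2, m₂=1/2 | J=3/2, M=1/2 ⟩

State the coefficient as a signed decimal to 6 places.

triangle: 1!·3!·0!/5! = 6/120
(j±m)!: 2!·2!·1!·0!·2!·1! = 8
prefactor² = (2J+1)·Δ·N² = 8/5
  k=1: −1/(1!·0!·1!·0!·2!·0!) = -1/2
Σ = -1/2  ⇒  CG² = 8/5·(-1/2)² = 2/5
CG = −√(2/5) = -0.632456

−√(2/5) = -0.632456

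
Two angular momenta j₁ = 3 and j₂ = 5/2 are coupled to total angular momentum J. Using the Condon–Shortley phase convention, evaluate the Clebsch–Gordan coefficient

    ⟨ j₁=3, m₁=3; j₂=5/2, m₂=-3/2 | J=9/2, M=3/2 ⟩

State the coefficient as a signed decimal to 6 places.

j₁+j₂−J=1  J+j₁−j₂=5  J−j₁+j₂=4  j₁+j₂+J+1=11
(j₁±m₁, j₂±m₂, J±M) = (6,0,1,4,6,3)
P² = 4147200/77
sum k=0..0:
  [0] +1/720 = 1/720
S = 1/720
C² = P²·S² = 8/77 ; C = +0.322329

+0.322329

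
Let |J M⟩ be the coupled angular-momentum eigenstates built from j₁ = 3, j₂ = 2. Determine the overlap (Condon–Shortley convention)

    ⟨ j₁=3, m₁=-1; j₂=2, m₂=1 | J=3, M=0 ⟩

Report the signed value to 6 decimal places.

j₁+j₂−J=2  J+j₁−j₂=4  J−j₁+j₂=2  j₁+j₂+J+1=9
(j₁±m₁, j₂±m₂, J±M) = (2,4,3,1,3,3)
P² = 96/5
sum k=1..2:
  [1] −1/12 = -1/12
  [2] +1/8 = 1/8
S = 1/24
C² = P²·S² = 1/30 ; C = +0.182574

+0.182574  (= +√(1/30))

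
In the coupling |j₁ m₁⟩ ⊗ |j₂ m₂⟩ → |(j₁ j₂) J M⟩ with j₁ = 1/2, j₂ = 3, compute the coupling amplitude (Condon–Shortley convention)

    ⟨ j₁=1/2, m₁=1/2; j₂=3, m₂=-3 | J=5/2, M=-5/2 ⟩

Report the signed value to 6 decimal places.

+0.925820

√[6·1!0!5!/7! · 1!0!0!6!0!5!] = √(86400/7)
  +(−1)^0/∏(0,1,0,0,0,5)! = 1/120  (running 1/120)
⟨..|..⟩ = √(86400/7)·(1/120) = +0.925820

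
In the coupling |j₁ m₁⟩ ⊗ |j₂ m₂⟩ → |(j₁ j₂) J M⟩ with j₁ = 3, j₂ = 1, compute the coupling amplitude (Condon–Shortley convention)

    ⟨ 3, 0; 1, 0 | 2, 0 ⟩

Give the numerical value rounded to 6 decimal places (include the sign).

j₁+j₂−J=2  J+j₁−j₂=4  J−j₁+j₂=0  j₁+j₂+J+1=7
(j₁±m₁, j₂±m₂, J±M) = (3,3,1,1,2,2)
P² = 48/7
sum k=1..1:
  [1] −1/4 = -1/4
S = -1/4
C² = P²·S² = 3/7 ; C = -0.654654

−√(3/7) ≈ -0.654654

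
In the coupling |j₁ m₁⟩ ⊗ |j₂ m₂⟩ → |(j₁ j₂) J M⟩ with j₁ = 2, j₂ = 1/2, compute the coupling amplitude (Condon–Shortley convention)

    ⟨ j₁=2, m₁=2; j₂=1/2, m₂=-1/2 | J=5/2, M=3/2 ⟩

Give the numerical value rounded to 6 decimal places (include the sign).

+√(1/5) = +0.447214

√[6·0!4!1!/6! · 4!0!0!1!4!1!] = √(576/5)
  +(−1)^0/∏(0,0,0,0,4,1)! = 1/24  (running 1/24)
⟨..|..⟩ = √(576/5)·(1/24) = +0.447214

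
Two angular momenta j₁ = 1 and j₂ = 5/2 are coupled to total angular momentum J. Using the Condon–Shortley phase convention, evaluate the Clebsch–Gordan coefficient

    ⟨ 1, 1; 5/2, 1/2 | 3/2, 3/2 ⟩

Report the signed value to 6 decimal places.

+0.258199  (= +√(1/15))

j₁+j₂−J=2  J+j₁−j₂=0  J−j₁+j₂=3  j₁+j₂+J+1=6
(j₁±m₁, j₂±m₂, J±M) = (2,0,3,2,3,0)
P² = 48/5
sum k=0..0:
  [0] +1/12 = 1/12
S = 1/12
C² = P²·S² = 1/15 ; C = +0.258199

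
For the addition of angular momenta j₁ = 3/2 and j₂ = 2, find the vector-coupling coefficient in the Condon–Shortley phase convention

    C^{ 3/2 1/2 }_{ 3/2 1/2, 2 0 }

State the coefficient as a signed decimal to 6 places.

√[4·2!1!2!/6! · 2!1!2!2!2!1!] = √(16/45)
  +(−1)^0/∏(0,2,1,2,0,0)! = 1/4  (running 1/4)
  +(−1)^1/∏(1,1,0,1,1,1)! = -1  (running -3/4)
⟨..|..⟩ = √(16/45)·(-3/4) = -0.447214

-0.447214  (= −√(1/5))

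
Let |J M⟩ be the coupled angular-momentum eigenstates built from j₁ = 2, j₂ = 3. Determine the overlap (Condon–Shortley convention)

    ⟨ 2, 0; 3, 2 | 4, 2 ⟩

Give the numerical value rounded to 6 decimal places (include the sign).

√[9·1!3!5!/10! · 2!2!5!1!6!2!] = √(8640/7)
  +(−1)^0/∏(0,1,2,5,1,0)! = 1/240  (running 1/240)
  +(−1)^1/∏(1,0,1,4,2,1)! = -1/48  (running -1/60)
⟨..|..⟩ = √(8640/7)·(-1/60) = -0.585540

-0.585540  (= −√(12/35))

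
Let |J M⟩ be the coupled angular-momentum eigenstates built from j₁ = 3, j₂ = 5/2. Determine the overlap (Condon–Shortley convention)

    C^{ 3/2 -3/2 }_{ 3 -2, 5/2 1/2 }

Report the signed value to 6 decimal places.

j₁+j₂−J=4  J+j₁−j₂=2  J−j₁+j₂=1  j₁+j₂+J+1=8
(j₁±m₁, j₂±m₂, J±M) = (1,5,3,2,0,3)
P² = 288/7
sum k=3..3:
  [3] −1/12 = -1/12
S = -1/12
C² = P²·S² = 2/7 ; C = -0.534522

-0.534522  (= −√(2/7))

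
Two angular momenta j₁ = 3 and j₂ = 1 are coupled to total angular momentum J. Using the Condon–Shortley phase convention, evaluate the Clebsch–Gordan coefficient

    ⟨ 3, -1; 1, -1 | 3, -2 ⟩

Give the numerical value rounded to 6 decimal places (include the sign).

+0.645497

j₁+j₂−J=1  J+j₁−j₂=5  J−j₁+j₂=1  j₁+j₂+J+1=8
(j₁±m₁, j₂±m₂, J±M) = (2,4,0,2,1,5)
P² = 240
sum k=0..0:
  [0] +1/24 = 1/24
S = 1/24
C² = P²·S² = 5/12 ; C = +0.645497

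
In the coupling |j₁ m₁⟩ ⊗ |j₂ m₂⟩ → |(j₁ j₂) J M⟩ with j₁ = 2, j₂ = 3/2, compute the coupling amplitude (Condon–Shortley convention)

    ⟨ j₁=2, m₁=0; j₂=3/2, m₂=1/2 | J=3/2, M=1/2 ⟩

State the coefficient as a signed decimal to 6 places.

−√(1/5) = -0.447214

√[4·2!2!1!/6! · 2!2!2!1!2!1!] = √(16/45)
  +(−1)^1/∏(1,1,1,1,1,0)! = -1  (running -1)
  +(−1)^2/∏(2,0,0,0,2,1)! = 1/4  (running -3/4)
⟨..|..⟩ = √(16/45)·(-3/4) = -0.447214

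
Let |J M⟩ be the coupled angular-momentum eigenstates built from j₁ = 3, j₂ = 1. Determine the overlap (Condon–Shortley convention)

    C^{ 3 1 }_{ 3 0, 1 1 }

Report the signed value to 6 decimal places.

j₁+j₂−J=1  J+j₁−j₂=5  J−j₁+j₂=1  j₁+j₂+J+1=8
(j₁±m₁, j₂±m₂, J±M) = (3,3,2,0,4,2)
P² = 72
sum k=1..1:
  [1] −1/12 = -1/12
S = -1/12
C² = P²·S² = 1/2 ; C = -0.707107

−√(1/2) ≈ -0.707107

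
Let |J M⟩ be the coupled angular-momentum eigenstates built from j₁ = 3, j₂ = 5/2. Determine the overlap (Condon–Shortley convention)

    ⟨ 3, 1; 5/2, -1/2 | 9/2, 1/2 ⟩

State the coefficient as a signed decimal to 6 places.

+√(160/693) ≈ +0.480500

√[10·1!5!4!/11! · 4!2!2!3!5!4!] = √(92160/77)
  +(−1)^0/∏(0,1,2,2,3,2)! = 1/48  (running 1/48)
  +(−1)^1/∏(1,0,1,1,4,3)! = -1/144  (running 1/72)
⟨..|..⟩ = √(92160/77)·(1/72) = +0.480500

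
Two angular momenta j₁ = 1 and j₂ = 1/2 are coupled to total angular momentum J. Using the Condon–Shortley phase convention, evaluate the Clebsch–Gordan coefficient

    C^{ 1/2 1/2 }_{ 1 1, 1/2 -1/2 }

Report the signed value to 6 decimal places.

+0.816497

j₁+j₂−J=1  J+j₁−j₂=1  J−j₁+j₂=0  j₁+j₂+J+1=3
(j₁±m₁, j₂±m₂, J±M) = (2,0,0,1,1,0)
P² = 2/3
sum k=0..0:
  [0] +1/1 = 1
S = 1
C² = P²·S² = 2/3 ; C = +0.816497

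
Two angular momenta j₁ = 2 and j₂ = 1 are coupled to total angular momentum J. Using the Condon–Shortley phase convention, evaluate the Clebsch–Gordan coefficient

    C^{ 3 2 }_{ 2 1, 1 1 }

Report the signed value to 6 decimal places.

√[7·0!4!2!/7! · 3!1!2!0!5!1!] = √(96)
  +(−1)^0/∏(0,0,1,2,3,0)! = 1/12  (running 1/12)
⟨..|..⟩ = √(96)·(1/12) = +0.816497

+√(2/3) = +0.816497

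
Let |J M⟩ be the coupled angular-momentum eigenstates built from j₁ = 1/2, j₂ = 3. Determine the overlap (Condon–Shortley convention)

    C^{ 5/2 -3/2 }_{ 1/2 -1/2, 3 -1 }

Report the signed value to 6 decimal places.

−√(2/7) ≈ -0.534522

triangle: 1!×0!×5!/7! = 120/5040
(j±m)!: 0!×1!×2!×4!×1!×4! = 1152
prefactor² = (2J+1)×Δ×N² = 1152/7
  k=1: −1/(1!×0!×0!×1!×0!×4!) = -1/24
Σ = -1/24  ⇒  CG² = 1152/7×(-1/24)² = 2/7
CG = −√(2/7) = -0.534522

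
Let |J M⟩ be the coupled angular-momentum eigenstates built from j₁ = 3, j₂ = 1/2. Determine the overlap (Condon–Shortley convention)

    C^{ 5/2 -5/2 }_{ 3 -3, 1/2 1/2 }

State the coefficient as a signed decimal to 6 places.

-0.925820

triangle: 1!*5!*0!/7! = 120/5040
(j±m)!: 0!*6!*1!*0!*0!*5! = 86400
prefactor² = (2J+1)*Δ*N² = 86400/7
  k=1: −1/(1!*0!*5!*0!*0!*0!) = -1/120
Σ = -1/120  ⇒  CG² = 86400/7*(-1/120)² = 6/7
CG = −√(6/7) = -0.925820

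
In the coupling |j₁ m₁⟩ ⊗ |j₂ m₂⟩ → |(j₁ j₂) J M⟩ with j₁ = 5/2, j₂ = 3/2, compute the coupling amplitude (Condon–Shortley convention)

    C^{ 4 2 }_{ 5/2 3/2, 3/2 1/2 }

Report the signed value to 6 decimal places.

triangle: 0!·5!·3!/9! = 720/362880
(j±m)!: 4!·1!·2!·1!·6!·2! = 69120
prefactor² = (2J+1)·Δ·N² = 8640/7
  k=0: +1/(0!·0!·1!·2!·4!·1!) = 1/48
Σ = 1/48  ⇒  CG² = 8640/7·1/48² = 15/28
CG = +√(15/28) = +0.731925

+0.731925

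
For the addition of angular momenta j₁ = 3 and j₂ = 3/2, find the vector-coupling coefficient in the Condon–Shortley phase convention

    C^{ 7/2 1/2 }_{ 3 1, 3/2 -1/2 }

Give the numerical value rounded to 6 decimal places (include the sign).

+0.534522  (= +√(2/7))

√[8·1!5!2!/9! · 4!2!1!2!4!3!] = √(512/7)
  +(−1)^0/∏(0,1,2,1,3,1)! = 1/12  (running 1/12)
  +(−1)^1/∏(1,0,1,0,4,2)! = -1/48  (running 1/16)
⟨..|..⟩ = √(512/7)·(1/16) = +0.534522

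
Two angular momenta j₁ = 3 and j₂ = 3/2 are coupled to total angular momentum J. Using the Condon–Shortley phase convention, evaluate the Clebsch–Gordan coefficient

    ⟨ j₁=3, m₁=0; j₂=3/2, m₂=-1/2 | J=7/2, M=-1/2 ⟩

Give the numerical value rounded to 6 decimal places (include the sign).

+0.308607  (= +√(2/21))

√[8·1!5!2!/9! · 3!3!1!2!3!4!] = √(384/7)
  +(−1)^0/∏(0,1,3,1,2,1)! = 1/12  (running 1/12)
  +(−1)^1/∏(1,0,2,0,3,2)! = -1/24  (running 1/24)
⟨..|..⟩ = √(384/7)·(1/24) = +0.308607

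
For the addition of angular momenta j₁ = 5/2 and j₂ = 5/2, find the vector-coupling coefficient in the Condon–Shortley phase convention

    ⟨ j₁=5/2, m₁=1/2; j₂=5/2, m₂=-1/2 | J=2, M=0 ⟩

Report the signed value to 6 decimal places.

j₁+j₂−J=3  J+j₁−j₂=2  J−j₁+j₂=2  j₁+j₂+J+1=8
(j₁±m₁, j₂±m₂, J±M) = (3,2,2,3,2,2)
P² = 12/7
sum k=0..2:
  [0] +1/24 = 1/24
  [1] −1/2 = -1/2
  [2] +1/8 = 1/8
S = -1/3
C² = P²·S² = 4/21 ; C = -0.436436

-0.436436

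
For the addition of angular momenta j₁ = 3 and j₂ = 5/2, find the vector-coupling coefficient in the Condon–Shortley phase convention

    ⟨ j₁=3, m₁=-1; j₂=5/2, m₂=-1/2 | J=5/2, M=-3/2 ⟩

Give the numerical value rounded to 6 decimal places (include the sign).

+0.169031  (= +√(1/35))

triangle: 3!×3!×2!/9! = 72/362880
(j±m)!: 2!×4!×2!×3!×1!×4! = 13824
prefactor² = (2J+1)×Δ×N² = 576/35
  k=1: −1/(1!×2!×3!×1!×0!×1!) = -1/12
  k=2: +1/(2!×1!×2!×0!×1!×2!) = 1/8
Σ = 1/24  ⇒  CG² = 576/35×1/24² = 1/35
CG = +√(1/35) = +0.169031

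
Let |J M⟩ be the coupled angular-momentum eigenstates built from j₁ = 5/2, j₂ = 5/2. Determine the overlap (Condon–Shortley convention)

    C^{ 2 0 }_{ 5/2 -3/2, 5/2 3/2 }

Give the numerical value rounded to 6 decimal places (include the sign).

−√(1/84) ≈ -0.109109

triangle: 3!×2!×2!/8! = 24/40320
(j±m)!: 1!×4!×4!×1!×2!×2! = 2304
prefactor² = (2J+1)×Δ×N² = 48/7
  k=2: +1/(2!×1!×2!×2!×0!×0!) = 1/8
  k=3: −1/(3!×0!×1!×1!×1!×1!) = -1/6
Σ = -1/24  ⇒  CG² = 48/7×(-1/24)² = 1/84
CG = −√(1/84) = -0.109109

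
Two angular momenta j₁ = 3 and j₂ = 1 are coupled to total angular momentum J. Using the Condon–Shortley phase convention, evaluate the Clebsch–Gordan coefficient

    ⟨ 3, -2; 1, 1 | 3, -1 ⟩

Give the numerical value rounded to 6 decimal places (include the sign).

j₁+j₂−J=1  J+j₁−j₂=5  J−j₁+j₂=1  j₁+j₂+J+1=8
(j₁±m₁, j₂±m₂, J±M) = (1,5,2,0,2,4)
P² = 240
sum k=1..1:
  [1] −1/24 = -1/24
S = -1/24
C² = P²·S² = 5/12 ; C = -0.645497

−√(5/12) ≈ -0.645497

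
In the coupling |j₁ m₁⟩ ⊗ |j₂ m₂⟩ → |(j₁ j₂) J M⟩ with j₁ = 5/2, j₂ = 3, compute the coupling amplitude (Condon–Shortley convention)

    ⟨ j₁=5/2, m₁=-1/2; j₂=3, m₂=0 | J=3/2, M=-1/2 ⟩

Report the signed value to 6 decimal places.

+0.338062

triangle: 4!×1!×2!/8! = 48/40320
(j±m)!: 2!×3!×3!×3!×1!×2! = 864
prefactor² = (2J+1)×Δ×N² = 144/35
  k=2: +1/(2!×2!×1!×1!×0!×1!) = 1/4
  k=3: −1/(3!×1!×0!×0!×1!×2!) = -1/12
Σ = 1/6  ⇒  CG² = 144/35×1/6² = 4/35
CG = +√(4/35) = +0.338062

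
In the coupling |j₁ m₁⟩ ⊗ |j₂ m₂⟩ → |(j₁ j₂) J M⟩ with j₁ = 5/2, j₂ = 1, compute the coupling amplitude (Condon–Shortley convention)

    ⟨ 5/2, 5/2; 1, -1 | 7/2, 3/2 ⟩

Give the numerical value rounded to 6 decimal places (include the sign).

+0.218218

triangle: 0!*5!*2!/8! = 240/40320
(j±m)!: 5!*0!*0!*2!*5!*2! = 57600
prefactor² = (2J+1)*Δ*N² = 19200/7
  k=0: +1/(0!*0!*0!*0!*5!*2!) = 1/240
Σ = 1/240  ⇒  CG² = 19200/7*1/240² = 1/21
CG = +√(1/21) = +0.218218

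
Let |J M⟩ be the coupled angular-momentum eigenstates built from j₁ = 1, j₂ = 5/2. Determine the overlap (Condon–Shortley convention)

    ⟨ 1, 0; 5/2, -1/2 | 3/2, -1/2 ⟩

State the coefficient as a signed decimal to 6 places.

-0.632456

j₁+j₂−J=2  J+j₁−j₂=0  J−j₁+j₂=3  j₁+j₂+J+1=6
(j₁±m₁, j₂±m₂, J±M) = (1,1,2,3,1,2)
P² = 8/5
sum k=1..1:
  [1] −1/2 = -1/2
S = -1/2
C² = P²·S² = 2/5 ; C = -0.632456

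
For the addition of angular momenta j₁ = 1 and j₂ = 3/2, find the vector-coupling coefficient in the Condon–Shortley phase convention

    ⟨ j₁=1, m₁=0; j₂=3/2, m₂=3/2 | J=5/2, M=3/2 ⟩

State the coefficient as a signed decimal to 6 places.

triangle: 0!*2!*3!/6! = 12/720
(j±m)!: 1!*1!*3!*0!*4!*1! = 144
prefactor² = (2J+1)*Δ*N² = 72/5
  k=0: +1/(0!*0!*1!*3!*1!*0!) = 1/6
Σ = 1/6  ⇒  CG² = 72/5*1/6² = 2/5
CG = +√(2/5) = +0.632456

+√(2/5) = +0.632456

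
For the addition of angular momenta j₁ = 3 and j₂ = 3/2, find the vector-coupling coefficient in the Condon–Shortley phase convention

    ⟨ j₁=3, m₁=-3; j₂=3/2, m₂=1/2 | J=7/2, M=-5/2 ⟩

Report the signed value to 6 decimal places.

−√(8/21) = -0.617213

j₁+j₂−J=1  J+j₁−j₂=5  J−j₁+j₂=2  j₁+j₂+J+1=9
(j₁±m₁, j₂±m₂, J±M) = (0,6,2,1,1,6)
P² = 38400/7
sum k=1..1:
  [1] −1/120 = -1/120
S = -1/120
C² = P²·S² = 8/21 ; C = -0.617213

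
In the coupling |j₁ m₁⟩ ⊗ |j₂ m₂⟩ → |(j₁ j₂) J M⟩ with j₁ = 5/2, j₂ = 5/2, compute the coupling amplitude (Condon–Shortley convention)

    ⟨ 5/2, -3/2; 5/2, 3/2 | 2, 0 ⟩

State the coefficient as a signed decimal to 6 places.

-0.109109  (= −√(1/84))

√[5·3!2!2!/8! · 1!4!4!1!2!2!] = √(48/7)
  +(−1)^2/∏(2,1,2,2,0,0)! = 1/8  (running 1/8)
  +(−1)^3/∏(3,0,1,1,1,1)! = -1/6  (running -1/24)
⟨..|..⟩ = √(48/7)·(-1/24) = -0.109109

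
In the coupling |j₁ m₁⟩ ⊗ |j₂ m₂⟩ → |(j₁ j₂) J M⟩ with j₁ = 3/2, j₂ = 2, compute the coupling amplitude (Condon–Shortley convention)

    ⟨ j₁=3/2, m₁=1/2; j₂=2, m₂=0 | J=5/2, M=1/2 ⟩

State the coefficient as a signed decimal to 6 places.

triangle: 1!×2!×3!/7! = 12/5040
(j±m)!: 2!×1!×2!×2!×3!×2! = 96
prefactor² = (2J+1)×Δ×N² = 48/35
  k=0: +1/(0!×1!×1!×2!×1!×1!) = 1/2
  k=1: −1/(1!×0!×0!×1!×2!×2!) = -1/4
Σ = 1/4  ⇒  CG² = 48/35×1/4² = 3/35
CG = +√(3/35) = +0.292770

+√(3/35) ≈ +0.292770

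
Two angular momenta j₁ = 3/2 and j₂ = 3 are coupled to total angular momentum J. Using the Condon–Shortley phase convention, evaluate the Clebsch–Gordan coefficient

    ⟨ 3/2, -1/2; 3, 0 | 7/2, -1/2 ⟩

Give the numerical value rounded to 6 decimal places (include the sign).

√[8·1!2!5!/9! · 1!2!3!3!3!4!] = √(384/7)
  +(−1)^0/∏(0,1,2,3,0,2)! = 1/24  (running 1/24)
  +(−1)^1/∏(1,0,1,2,1,3)! = -1/12  (running -1/24)
⟨..|..⟩ = √(384/7)·(-1/24) = -0.308607

-0.308607  (= −√(2/21))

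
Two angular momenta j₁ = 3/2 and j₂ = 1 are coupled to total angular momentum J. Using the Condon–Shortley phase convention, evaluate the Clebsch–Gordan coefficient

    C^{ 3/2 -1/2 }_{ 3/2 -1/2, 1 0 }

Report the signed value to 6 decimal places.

j₁+j₂−J=1  J+j₁−j₂=2  J−j₁+j₂=1  j₁+j₂+J+1=5
(j₁±m₁, j₂±m₂, J±M) = (1,2,1,1,1,2)
P² = 4/15
sum k=0..1:
  [0] +1/2 = 1/2
  [1] −1/1 = -1
S = -1/2
C² = P²·S² = 1/15 ; C = -0.258199

−√(1/15) ≈ -0.258199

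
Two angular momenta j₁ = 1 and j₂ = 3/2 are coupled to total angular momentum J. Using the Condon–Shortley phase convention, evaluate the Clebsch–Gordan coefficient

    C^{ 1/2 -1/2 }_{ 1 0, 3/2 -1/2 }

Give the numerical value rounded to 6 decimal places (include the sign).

-0.577350  (= −√(1/3))

j₁+j₂−J=2  J+j₁−j₂=0  J−j₁+j₂=1  j₁+j₂+J+1=4
(j₁±m₁, j₂±m₂, J±M) = (1,1,1,2,0,1)
P² = 1/3
sum k=1..1:
  [1] −1/1 = -1
S = -1
C² = P²·S² = 1/3 ; C = -0.577350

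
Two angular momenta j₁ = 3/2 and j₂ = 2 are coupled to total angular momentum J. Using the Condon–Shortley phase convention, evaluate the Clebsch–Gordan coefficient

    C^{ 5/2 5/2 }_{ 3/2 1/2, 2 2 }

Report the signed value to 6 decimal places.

-0.755929  (= −√(4/7))

√[6·1!2!3!/7! · 2!1!4!0!5!0!] = √(576/7)
  +(−1)^1/∏(1,0,0,3,2,0)! = -1/12  (running -1/12)
⟨..|..⟩ = √(576/7)·(-1/12) = -0.755929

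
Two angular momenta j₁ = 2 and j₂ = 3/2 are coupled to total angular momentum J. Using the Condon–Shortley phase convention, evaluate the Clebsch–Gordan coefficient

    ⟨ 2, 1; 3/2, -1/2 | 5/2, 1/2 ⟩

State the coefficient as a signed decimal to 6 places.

j₁+j₂−J=1  J+j₁−j₂=3  J−j₁+j₂=2  j₁+j₂+J+1=7
(j₁±m₁, j₂±m₂, J±M) = (3,1,1,2,3,2)
P² = 72/35
sum k=0..1:
  [0] +1/2 = 1/2
  [1] −1/12 = -1/12
S = 5/12
C² = P²·S² = 5/14 ; C = +0.597614

+√(5/14) ≈ +0.597614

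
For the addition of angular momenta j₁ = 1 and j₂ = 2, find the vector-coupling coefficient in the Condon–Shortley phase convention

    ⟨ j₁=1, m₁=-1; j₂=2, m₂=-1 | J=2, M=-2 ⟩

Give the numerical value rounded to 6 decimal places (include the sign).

√[5·1!1!3!/6! · 0!2!1!3!0!4!] = √(12)
  +(−1)^1/∏(1,0,1,0,0,3)! = -1/6  (running -1/6)
⟨..|..⟩ = √(12)·(-1/6) = -0.577350

-0.577350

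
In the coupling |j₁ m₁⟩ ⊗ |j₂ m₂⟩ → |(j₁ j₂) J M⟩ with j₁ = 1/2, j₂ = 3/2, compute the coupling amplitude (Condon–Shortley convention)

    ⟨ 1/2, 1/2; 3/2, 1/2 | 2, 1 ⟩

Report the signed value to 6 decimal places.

j₁+j₂−J=0  J+j₁−j₂=1  J−j₁+j₂=3  j₁+j₂+J+1=5
(j₁±m₁, j₂±m₂, J±M) = (1,0,2,1,3,1)
P² = 3
sum k=0..0:
  [0] +1/2 = 1/2
S = 1/2
C² = P²·S² = 3/4 ; C = +0.866025

+√(3/4) ≈ +0.866025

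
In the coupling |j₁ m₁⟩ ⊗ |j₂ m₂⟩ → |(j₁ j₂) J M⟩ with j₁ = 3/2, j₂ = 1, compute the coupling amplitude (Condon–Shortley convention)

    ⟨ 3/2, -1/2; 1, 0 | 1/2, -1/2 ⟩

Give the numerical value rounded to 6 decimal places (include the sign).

√[2·2!1!0!/4! · 1!2!1!1!0!1!] = √(1/3)
  +(−1)^1/∏(1,1,1,0,0,0)! = -1  (running -1)
⟨..|..⟩ = √(1/3)·(-1) = -0.577350

−√(1/3) ≈ -0.577350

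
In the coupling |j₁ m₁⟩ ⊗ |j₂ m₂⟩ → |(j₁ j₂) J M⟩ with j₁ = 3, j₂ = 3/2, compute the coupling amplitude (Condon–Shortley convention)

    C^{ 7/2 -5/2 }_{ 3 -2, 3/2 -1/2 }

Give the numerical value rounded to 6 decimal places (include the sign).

−√(1/7) ≈ -0.377964

j₁+j₂−J=1  J+j₁−j₂=5  J−j₁+j₂=2  j₁+j₂+J+1=9
(j₁±m₁, j₂±m₂, J±M) = (1,5,1,2,1,6)
P² = 6400/7
sum k=0..1:
  [0] +1/120 = 1/120
  [1] −1/48 = -1/48
S = -1/80
C² = P²·S² = 1/7 ; C = -0.377964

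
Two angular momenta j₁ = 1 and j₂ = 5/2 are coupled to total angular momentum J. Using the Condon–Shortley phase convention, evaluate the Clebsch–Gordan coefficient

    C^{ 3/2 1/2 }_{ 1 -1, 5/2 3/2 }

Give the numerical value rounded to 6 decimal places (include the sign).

+√(2/5) ≈ +0.632456

triangle: 2!·0!·3!/6! = 12/720
(j±m)!: 0!·2!·4!·1!·2!·1! = 96
prefactor² = (2J+1)·Δ·N² = 32/5
  k=2: +1/(2!·0!·0!·2!·0!·1!) = 1/4
Σ = 1/4  ⇒  CG² = 32/5·1/4² = 2/5
CG = +√(2/5) = +0.632456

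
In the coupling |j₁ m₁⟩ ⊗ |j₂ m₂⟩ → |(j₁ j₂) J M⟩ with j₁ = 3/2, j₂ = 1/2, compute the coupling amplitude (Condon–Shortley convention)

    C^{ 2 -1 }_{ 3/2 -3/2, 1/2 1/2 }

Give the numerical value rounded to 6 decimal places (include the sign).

+√(1/4) ≈ +0.500000

√[5·0!3!1!/5! · 0!3!1!0!1!3!] = √(9)
  +(−1)^0/∏(0,0,3,1,0,0)! = 1/6  (running 1/6)
⟨..|..⟩ = √(9)·(1/6) = +0.500000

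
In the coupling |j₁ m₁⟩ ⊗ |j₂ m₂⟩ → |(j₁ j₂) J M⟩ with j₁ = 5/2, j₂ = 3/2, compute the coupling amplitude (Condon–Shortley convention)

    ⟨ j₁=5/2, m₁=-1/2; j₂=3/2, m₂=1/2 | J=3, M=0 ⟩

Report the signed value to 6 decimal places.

−√(1/5) = -0.447214

j₁+j₂−J=1  J+j₁−j₂=4  J−j₁+j₂=2  j₁+j₂+J+1=8
(j₁±m₁, j₂±m₂, J±M) = (2,3,2,1,3,3)
P² = 36/5
sum k=0..1:
  [0] +1/12 = 1/12
  [1] −1/4 = -1/4
S = -1/6
C² = P²·S² = 1/5 ; C = -0.447214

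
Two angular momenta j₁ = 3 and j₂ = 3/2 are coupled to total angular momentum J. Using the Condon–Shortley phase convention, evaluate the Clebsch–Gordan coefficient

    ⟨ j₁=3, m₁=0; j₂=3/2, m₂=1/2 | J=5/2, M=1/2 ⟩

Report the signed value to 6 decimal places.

√[6·2!4!1!/8! · 3!3!2!1!3!2!] = √(216/35)
  +(−1)^1/∏(1,1,2,1,2,0)! = -1/4  (running -1/4)
  +(−1)^2/∏(2,0,1,0,3,1)! = 1/12  (running -1/6)
⟨..|..⟩ = √(216/35)·(-1/6) = -0.414039

−√(6/35) = -0.414039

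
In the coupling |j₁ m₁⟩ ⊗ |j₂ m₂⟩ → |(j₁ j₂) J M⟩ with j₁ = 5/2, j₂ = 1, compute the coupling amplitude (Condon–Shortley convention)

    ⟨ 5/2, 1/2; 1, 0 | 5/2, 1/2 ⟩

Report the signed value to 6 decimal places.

+0.169031

j₁+j₂−J=1  J+j₁−j₂=4  J−j₁+j₂=1  j₁+j₂+J+1=7
(j₁±m₁, j₂±m₂, J±M) = (3,2,1,1,3,2)
P² = 144/35
sum k=0..1:
  [0] +1/4 = 1/4
  [1] −1/6 = -1/6
S = 1/12
C² = P²·S² = 1/35 ; C = +0.169031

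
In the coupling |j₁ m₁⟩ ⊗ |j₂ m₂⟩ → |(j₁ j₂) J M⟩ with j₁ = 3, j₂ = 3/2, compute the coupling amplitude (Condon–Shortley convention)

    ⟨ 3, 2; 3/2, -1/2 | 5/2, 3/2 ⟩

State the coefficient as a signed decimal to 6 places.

+0.267261  (= +√(1/14))

triangle: 2!·4!·1!/8! = 48/40320
(j±m)!: 5!·1!·1!·2!·4!·1! = 5760
prefactor² = (2J+1)·Δ·N² = 288/7
  k=0: +1/(0!·2!·1!·1!·3!·0!) = 1/12
  k=1: −1/(1!·1!·0!·0!·4!·1!) = -1/24
Σ = 1/24  ⇒  CG² = 288/7·1/24² = 1/14
CG = +√(1/14) = +0.267261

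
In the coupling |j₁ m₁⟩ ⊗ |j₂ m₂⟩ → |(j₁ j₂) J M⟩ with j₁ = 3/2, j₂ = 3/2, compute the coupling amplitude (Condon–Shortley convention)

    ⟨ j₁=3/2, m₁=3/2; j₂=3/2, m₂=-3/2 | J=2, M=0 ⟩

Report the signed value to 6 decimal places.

√[5·1!2!2!/6! · 3!0!0!3!2!2!] = √(4)
  +(−1)^0/∏(0,1,0,0,2,2)! = 1/4  (running 1/4)
⟨..|..⟩ = √(4)·(1/4) = +0.500000

+0.500000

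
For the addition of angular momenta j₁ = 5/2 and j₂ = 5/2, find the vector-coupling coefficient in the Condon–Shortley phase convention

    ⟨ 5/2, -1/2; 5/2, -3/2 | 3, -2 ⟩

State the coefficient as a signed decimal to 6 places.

-0.288675

j₁+j₂−J=2  J+j₁−j₂=3  J−j₁+j₂=3  j₁+j₂+J+1=9
(j₁±m₁, j₂±m₂, J±M) = (2,3,1,4,1,5)
P² = 48
sum k=0..1:
  [0] +1/24 = 1/24
  [1] −1/12 = -1/12
S = -1/24
C² = P²·S² = 1/12 ; C = -0.288675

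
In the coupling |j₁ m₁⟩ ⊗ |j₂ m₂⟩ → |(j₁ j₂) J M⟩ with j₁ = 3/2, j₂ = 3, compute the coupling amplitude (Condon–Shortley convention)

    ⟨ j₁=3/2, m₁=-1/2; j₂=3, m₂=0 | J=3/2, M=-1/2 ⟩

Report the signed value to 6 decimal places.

+√(9/35) = +0.507093

j₁+j₂−J=3  J+j₁−j₂=0  J−j₁+j₂=3  j₁+j₂+J+1=7
(j₁±m₁, j₂±m₂, J±M) = (1,2,3,3,1,2)
P² = 144/35
sum k=2..2:
  [2] +1/4 = 1/4
S = 1/4
C² = P²·S² = 9/35 ; C = +0.507093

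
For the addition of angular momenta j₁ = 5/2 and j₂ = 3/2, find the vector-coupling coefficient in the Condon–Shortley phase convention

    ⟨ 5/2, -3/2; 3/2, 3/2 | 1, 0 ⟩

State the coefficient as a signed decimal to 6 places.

-0.447214  (= −√(1/5))

√[3·3!2!0!/6! · 1!4!3!0!1!1!] = √(36/5)
  +(−1)^3/∏(3,0,1,0,1,0)! = -1/6  (running -1/6)
⟨..|..⟩ = √(36/5)·(-1/6) = -0.447214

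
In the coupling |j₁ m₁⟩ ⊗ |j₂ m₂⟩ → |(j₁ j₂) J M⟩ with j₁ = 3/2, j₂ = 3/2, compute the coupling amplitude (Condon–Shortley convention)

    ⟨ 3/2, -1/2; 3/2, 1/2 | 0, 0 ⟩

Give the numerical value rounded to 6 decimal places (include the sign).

√[1·3!0!0!/4! · 1!2!2!1!0!0!] = √(1)
  +(−1)^2/∏(2,1,0,0,0,0)! = 1/2  (running 1/2)
⟨..|..⟩ = √(1)·(1/2) = +0.500000

+√(1/4) ≈ +0.500000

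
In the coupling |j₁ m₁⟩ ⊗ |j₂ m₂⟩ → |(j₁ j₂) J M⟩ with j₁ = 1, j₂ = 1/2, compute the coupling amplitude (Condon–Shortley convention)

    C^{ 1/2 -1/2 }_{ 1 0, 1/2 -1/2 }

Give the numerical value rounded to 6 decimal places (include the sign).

triangle: 1!·1!·0!/3! = 1/6
(j±m)!: 1!·1!·0!·1!·0!·1! = 1
prefactor² = (2J+1)·Δ·N² = 1/3
  k=0: +1/(0!·1!·1!·0!·0!·0!) = 1
Σ = 1  ⇒  CG² = 1/3·1² = 1/3
CG = +√(1/3) = +0.577350

+√(1/3) = +0.577350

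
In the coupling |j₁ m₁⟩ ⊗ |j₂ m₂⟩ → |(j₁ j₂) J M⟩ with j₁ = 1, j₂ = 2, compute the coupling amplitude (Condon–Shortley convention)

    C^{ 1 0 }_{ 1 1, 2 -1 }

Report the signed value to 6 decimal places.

+√(3/10) = +0.547723

triangle: 2!×0!×2!/5! = 4/120
(j±m)!: 2!×0!×1!×3!×1!×1! = 12
prefactor² = (2J+1)×Δ×N² = 6/5
  k=0: +1/(0!×2!×0!×1!×0!×1!) = 1/2
Σ = 1/2  ⇒  CG² = 6/5×1/2² = 3/10
CG = +√(3/10) = +0.547723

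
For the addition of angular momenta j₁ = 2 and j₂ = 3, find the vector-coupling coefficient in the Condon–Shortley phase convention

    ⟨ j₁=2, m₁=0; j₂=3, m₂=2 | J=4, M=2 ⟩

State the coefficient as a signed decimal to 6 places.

j₁+j₂−J=1  J+j₁−j₂=3  J−j₁+j₂=5  j₁+j₂+J+1=10
(j₁±m₁, j₂±m₂, J±M) = (2,2,5,1,6,2)
P² = 8640/7
sum k=0..1:
  [0] +1/240 = 1/240
  [1] −1/48 = -1/48
S = -1/60
C² = P²·S² = 12/35 ; C = -0.585540

-0.585540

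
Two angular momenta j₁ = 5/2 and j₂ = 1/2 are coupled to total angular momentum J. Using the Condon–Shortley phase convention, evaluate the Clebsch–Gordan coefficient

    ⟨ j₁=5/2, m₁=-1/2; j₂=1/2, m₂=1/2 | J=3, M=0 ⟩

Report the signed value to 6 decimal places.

j₁+j₂−J=0  J+j₁−j₂=5  J−j₁+j₂=1  j₁+j₂+J+1=7
(j₁±m₁, j₂±m₂, J±M) = (2,3,1,0,3,3)
P² = 72
sum k=0..0:
  [0] +1/12 = 1/12
S = 1/12
C² = P²·S² = 1/2 ; C = +0.707107

+0.707107  (= +√(1/2))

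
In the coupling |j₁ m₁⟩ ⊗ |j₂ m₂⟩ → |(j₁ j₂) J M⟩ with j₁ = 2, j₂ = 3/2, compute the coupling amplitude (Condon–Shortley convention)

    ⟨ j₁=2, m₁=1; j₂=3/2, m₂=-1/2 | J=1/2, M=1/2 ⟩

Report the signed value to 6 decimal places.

-0.547723

j₁+j₂−J=3  J+j₁−j₂=1  J−j₁+j₂=0  j₁+j₂+J+1=5
(j₁±m₁, j₂±m₂, J±M) = (3,1,1,2,1,0)
P² = 6/5
sum k=1..1:
  [1] −1/2 = -1/2
S = -1/2
C² = P²·S² = 3/10 ; C = -0.547723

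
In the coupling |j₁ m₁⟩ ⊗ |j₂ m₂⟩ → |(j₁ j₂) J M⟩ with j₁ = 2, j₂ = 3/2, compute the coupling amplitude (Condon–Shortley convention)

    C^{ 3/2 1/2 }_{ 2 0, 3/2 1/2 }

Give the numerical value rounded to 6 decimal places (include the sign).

√[4·2!2!1!/6! · 2!2!2!1!2!1!] = √(16/45)
  +(−1)^1/∏(1,1,1,1,1,0)! = -1  (running -1)
  +(−1)^2/∏(2,0,0,0,2,1)! = 1/4  (running -3/4)
⟨..|..⟩ = √(16/45)·(-3/4) = -0.447214

-0.447214  (= −√(1/5))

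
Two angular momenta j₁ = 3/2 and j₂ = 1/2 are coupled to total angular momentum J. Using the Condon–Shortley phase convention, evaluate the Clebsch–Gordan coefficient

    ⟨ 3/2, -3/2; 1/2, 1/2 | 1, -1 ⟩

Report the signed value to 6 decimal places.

-0.866025

j₁+j₂−J=1  J+j₁−j₂=2  J−j₁+j₂=0  j₁+j₂+J+1=4
(j₁±m₁, j₂±m₂, J±M) = (0,3,1,0,0,2)
P² = 3
sum k=1..1:
  [1] −1/2 = -1/2
S = -1/2
C² = P²·S² = 3/4 ; C = -0.866025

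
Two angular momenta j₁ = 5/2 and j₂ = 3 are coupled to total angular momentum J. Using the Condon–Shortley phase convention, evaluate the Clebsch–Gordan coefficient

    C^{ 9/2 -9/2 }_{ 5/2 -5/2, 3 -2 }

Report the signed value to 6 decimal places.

−√(5/11) = -0.674200

√[10·1!4!5!/11! · 0!5!1!5!0!9!] = √(41472000/11)
  +(−1)^1/∏(1,0,4,0,0,5)! = -1/2880  (running -1/2880)
⟨..|..⟩ = √(41472000/11)·(-1/2880) = -0.674200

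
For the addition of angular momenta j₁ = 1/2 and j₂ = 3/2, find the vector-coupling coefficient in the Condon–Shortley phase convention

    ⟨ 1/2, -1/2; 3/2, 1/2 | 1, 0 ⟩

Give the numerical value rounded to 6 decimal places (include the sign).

√[3·1!0!2!/4! · 0!1!2!1!1!1!] = √(1/2)
  +(−1)^1/∏(1,0,0,1,0,1)! = -1  (running -1)
⟨..|..⟩ = √(1/2)·(-1) = -0.707107

−√(1/2) ≈ -0.707107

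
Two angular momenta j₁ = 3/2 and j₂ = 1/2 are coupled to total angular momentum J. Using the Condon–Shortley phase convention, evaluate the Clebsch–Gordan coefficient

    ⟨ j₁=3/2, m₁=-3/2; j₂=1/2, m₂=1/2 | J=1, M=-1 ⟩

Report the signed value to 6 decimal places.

-0.866025  (= −√(3/4))

√[3·1!2!0!/4! · 0!3!1!0!0!2!] = √(3)
  +(−1)^1/∏(1,0,2,0,0,0)! = -1/2  (running -1/2)
⟨..|..⟩ = √(3)·(-1/2) = -0.866025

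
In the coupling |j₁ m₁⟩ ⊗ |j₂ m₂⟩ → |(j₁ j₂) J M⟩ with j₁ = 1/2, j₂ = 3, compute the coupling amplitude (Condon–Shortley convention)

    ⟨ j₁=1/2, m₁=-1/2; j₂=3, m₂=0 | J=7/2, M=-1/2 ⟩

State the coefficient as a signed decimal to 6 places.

√[8·0!1!6!/8! · 0!1!3!3!3!4!] = √(5184/7)
  +(−1)^0/∏(0,0,1,3,0,3)! = 1/36  (running 1/36)
⟨..|..⟩ = √(5184/7)·(1/36) = +0.755929

+0.755929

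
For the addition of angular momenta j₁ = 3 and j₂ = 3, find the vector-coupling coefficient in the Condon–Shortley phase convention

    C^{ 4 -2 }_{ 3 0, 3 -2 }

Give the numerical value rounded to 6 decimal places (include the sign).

√[9·2!4!4!/11! · 3!3!1!5!2!6!] = √(124416/77)
  +(−1)^0/∏(0,2,3,1,1,3)! = 1/72  (running 1/72)
  +(−1)^1/∏(1,1,2,0,2,4)! = -1/96  (running 1/288)
⟨..|..⟩ = √(124416/77)·(1/288) = +0.139573

+√(3/154) ≈ +0.139573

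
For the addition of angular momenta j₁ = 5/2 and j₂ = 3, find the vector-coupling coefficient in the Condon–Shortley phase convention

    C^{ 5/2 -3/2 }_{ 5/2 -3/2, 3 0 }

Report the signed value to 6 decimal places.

√[6·3!2!3!/9! · 1!4!3!3!1!4!] = √(864/35)
  +(−1)^2/∏(2,1,2,1,0,2)! = 1/8  (running 1/8)
  +(−1)^3/∏(3,0,1,0,1,3)! = -1/36  (running 7/72)
⟨..|..⟩ = √(864/35)·(7/72) = +0.483046

+√(7/30) ≈ +0.483046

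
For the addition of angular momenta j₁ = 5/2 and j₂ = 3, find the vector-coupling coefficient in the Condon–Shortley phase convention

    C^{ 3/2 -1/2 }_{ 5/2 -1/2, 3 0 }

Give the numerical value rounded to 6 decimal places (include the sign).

j₁+j₂−J=4  J+j₁−j₂=1  J−j₁+j₂=2  j₁+j₂+J+1=8
(j₁±m₁, j₂±m₂, J±M) = (2,3,3,3,1,2)
P² = 144/35
sum k=2..3:
  [2] +1/4 = 1/4
  [3] −1/12 = -1/12
S = 1/6
C² = P²·S² = 4/35 ; C = +0.338062

+√(4/35) = +0.338062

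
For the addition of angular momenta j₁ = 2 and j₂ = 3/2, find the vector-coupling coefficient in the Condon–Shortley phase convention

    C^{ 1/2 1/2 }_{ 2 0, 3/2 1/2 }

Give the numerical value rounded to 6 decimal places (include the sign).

j₁+j₂−J=3  J+j₁−j₂=1  J−j₁+j₂=0  j₁+j₂+J+1=5
(j₁±m₁, j₂±m₂, J±M) = (2,2,2,1,1,0)
P² = 4/5
sum k=2..2:
  [2] +1/2 = 1/2
S = 1/2
C² = P²·S² = 1/5 ; C = +0.447214

+√(1/5) ≈ +0.447214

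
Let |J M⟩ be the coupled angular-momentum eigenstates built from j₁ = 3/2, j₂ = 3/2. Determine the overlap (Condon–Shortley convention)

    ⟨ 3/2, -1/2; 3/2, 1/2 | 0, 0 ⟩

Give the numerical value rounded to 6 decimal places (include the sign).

triangle: 3!·0!·0!/4! = 6/24
(j±m)!: 1!·2!·2!·1!·0!·0! = 4
prefactor² = (2J+1)·Δ·N² = 1
  k=2: +1/(2!·1!·0!·0!·0!·0!) = 1/2
Σ = 1/2  ⇒  CG² = 1·1/2² = 1/4
CG = +√(1/4) = +0.500000

+0.500000  (= +√(1/4))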